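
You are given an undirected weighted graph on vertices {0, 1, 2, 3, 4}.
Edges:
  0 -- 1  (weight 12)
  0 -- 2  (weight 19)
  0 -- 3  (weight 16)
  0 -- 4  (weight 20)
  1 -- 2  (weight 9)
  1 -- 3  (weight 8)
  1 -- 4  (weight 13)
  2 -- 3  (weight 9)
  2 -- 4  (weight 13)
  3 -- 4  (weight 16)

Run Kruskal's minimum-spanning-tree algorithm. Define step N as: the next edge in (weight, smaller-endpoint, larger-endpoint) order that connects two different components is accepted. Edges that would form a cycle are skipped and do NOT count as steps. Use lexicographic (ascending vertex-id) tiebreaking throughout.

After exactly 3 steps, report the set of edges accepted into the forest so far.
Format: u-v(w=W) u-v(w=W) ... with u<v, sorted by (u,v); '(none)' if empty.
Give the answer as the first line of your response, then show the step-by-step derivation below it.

0-1(w=12) 1-2(w=9) 1-3(w=8)

step 1: add edge 1-3 (w=8); MST = {1-3(w=8)}
step 2: add edge 1-2 (w=9); MST = {1-2(w=9) 1-3(w=8)}
step 3: add edge 0-1 (w=12); MST = {0-1(w=12) 1-2(w=9) 1-3(w=8)}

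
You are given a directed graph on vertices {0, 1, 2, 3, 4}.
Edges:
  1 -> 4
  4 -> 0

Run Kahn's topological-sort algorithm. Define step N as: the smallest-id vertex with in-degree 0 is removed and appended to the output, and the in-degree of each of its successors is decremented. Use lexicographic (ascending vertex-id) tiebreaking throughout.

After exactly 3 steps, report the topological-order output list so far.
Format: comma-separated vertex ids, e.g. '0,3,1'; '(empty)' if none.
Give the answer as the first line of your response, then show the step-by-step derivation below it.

1,2,3

step 1: output 1; order=[1]; indeg=(1,0,0,0,0)
step 2: output 2; order=[1,2]; indeg=(1,0,0,0,0)
step 3: output 3; order=[1,2,3]; indeg=(1,0,0,0,0)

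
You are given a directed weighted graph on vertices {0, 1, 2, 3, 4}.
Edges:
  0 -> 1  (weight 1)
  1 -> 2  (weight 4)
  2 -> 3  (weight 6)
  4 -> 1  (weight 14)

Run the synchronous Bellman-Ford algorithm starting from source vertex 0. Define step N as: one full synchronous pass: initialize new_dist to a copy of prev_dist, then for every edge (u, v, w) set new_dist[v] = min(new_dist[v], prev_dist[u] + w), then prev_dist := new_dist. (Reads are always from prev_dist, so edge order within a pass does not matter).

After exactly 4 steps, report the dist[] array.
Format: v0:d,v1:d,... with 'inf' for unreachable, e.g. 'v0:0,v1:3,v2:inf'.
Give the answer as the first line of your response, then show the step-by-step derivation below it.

v0:0,v1:1,v2:5,v3:11,v4:inf

step 1: dist = v0:0,v1:1,v2:inf,v3:inf,v4:inf
step 2: dist = v0:0,v1:1,v2:5,v3:inf,v4:inf
step 3: dist = v0:0,v1:1,v2:5,v3:11,v4:inf
step 4: dist = v0:0,v1:1,v2:5,v3:11,v4:inf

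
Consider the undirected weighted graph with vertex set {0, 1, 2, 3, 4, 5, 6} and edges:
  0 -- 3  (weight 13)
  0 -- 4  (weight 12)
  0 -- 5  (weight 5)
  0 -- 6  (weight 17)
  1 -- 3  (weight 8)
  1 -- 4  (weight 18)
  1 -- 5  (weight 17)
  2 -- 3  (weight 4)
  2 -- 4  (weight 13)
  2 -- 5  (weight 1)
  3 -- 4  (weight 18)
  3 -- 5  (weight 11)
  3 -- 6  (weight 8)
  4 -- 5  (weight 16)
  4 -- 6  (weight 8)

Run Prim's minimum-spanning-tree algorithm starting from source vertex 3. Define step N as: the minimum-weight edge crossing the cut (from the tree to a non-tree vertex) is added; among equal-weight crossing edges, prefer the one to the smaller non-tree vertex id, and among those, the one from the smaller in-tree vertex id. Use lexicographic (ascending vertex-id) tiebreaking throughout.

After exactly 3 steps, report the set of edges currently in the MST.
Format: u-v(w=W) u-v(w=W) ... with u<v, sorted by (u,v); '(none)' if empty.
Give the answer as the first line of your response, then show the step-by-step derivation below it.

0-5(w=5) 2-3(w=4) 2-5(w=1)

step 1: add edge 2-3 (w=4); MST = {2-3(w=4)}
step 2: add edge 2-5 (w=1); MST = {2-3(w=4) 2-5(w=1)}
step 3: add edge 0-5 (w=5); MST = {0-5(w=5) 2-3(w=4) 2-5(w=1)}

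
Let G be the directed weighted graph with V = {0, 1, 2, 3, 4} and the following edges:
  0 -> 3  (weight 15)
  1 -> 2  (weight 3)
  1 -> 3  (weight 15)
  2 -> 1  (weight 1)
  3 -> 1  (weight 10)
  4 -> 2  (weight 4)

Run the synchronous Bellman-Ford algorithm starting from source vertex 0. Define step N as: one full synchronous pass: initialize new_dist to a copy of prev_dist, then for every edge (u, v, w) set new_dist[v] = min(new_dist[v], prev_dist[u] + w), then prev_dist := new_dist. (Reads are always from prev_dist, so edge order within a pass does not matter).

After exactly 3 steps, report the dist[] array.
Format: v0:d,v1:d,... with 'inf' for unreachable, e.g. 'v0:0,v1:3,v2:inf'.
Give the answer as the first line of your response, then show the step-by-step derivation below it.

v0:0,v1:25,v2:28,v3:15,v4:inf

step 1: dist = v0:0,v1:inf,v2:inf,v3:15,v4:inf
step 2: dist = v0:0,v1:25,v2:inf,v3:15,v4:inf
step 3: dist = v0:0,v1:25,v2:28,v3:15,v4:inf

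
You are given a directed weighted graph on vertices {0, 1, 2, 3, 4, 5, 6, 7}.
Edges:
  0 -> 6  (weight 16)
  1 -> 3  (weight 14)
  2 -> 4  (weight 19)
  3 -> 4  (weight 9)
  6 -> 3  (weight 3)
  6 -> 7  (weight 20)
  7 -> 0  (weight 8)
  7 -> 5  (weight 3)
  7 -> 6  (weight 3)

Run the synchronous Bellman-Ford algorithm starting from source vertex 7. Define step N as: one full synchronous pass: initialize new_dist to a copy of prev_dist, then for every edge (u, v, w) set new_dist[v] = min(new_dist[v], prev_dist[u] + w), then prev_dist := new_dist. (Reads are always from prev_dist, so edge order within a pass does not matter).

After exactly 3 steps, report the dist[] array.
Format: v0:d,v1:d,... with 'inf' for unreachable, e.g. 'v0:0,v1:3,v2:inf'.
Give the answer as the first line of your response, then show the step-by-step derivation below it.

v0:8,v1:inf,v2:inf,v3:6,v4:15,v5:3,v6:3,v7:0

step 1: dist = v0:8,v1:inf,v2:inf,v3:inf,v4:inf,v5:3,v6:3,v7:0
step 2: dist = v0:8,v1:inf,v2:inf,v3:6,v4:inf,v5:3,v6:3,v7:0
step 3: dist = v0:8,v1:inf,v2:inf,v3:6,v4:15,v5:3,v6:3,v7:0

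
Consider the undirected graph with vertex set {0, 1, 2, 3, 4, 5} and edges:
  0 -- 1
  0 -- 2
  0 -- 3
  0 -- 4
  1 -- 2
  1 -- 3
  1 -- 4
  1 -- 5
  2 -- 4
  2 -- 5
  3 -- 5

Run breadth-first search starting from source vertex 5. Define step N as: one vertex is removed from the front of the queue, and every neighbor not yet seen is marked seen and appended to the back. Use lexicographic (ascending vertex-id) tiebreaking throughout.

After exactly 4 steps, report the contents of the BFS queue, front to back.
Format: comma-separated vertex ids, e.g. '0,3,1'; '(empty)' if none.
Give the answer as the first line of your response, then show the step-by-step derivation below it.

0,4

step 1: dequeue 5; queue=[1,2,3]; order=5
step 2: dequeue 1; queue=[2,3,0,4]; order=5,1
step 3: dequeue 2; queue=[3,0,4]; order=5,1,2
step 4: dequeue 3; queue=[0,4]; order=5,1,2,3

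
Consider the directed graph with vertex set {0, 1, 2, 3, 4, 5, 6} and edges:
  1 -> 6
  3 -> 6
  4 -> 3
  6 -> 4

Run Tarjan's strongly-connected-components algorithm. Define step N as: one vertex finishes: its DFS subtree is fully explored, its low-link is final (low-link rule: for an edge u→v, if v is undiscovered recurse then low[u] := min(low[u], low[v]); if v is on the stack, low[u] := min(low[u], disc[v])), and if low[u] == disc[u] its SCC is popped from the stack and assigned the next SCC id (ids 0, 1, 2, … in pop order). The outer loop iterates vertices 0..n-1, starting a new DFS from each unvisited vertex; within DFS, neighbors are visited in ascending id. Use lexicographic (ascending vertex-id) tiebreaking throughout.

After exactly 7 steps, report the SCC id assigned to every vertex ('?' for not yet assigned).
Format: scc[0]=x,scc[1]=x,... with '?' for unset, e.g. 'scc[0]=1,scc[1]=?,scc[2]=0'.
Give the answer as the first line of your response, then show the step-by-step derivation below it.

scc[0]=0,scc[1]=2,scc[2]=3,scc[3]=1,scc[4]=1,scc[5]=4,scc[6]=1

step 1: low=(low[0]=0,low[1]=?,low[2]=?,low[3]=?,low[4]=?,low[5]=?,low[6]=?); scc=(scc[0]=0,scc[1]=?,scc[2]=?,scc[3]=?,scc[4]=?,scc[5]=?,scc[6]=?)
step 2: low=(low[0]=0,low[1]=1,low[2]=?,low[3]=2,low[4]=3,low[5]=?,low[6]=2); scc=(scc[0]=0,scc[1]=?,scc[2]=?,scc[3]=?,scc[4]=?,scc[5]=?,scc[6]=?)
step 3: low=(low[0]=0,low[1]=1,low[2]=?,low[3]=2,low[4]=2,low[5]=?,low[6]=2); scc=(scc[0]=0,scc[1]=?,scc[2]=?,scc[3]=?,scc[4]=?,scc[5]=?,scc[6]=?)
step 4: low=(low[0]=0,low[1]=1,low[2]=?,low[3]=2,low[4]=2,low[5]=?,low[6]=2); scc=(scc[0]=0,scc[1]=?,scc[2]=?,scc[3]=1,scc[4]=1,scc[5]=?,scc[6]=1)
step 5: low=(low[0]=0,low[1]=1,low[2]=?,low[3]=2,low[4]=2,low[5]=?,low[6]=2); scc=(scc[0]=0,scc[1]=2,scc[2]=?,scc[3]=1,scc[4]=1,scc[5]=?,scc[6]=1)
step 6: low=(low[0]=0,low[1]=1,low[2]=5,low[3]=2,low[4]=2,low[5]=?,low[6]=2); scc=(scc[0]=0,scc[1]=2,scc[2]=3,scc[3]=1,scc[4]=1,scc[5]=?,scc[6]=1)
step 7: low=(low[0]=0,low[1]=1,low[2]=5,low[3]=2,low[4]=2,low[5]=6,low[6]=2); scc=(scc[0]=0,scc[1]=2,scc[2]=3,scc[3]=1,scc[4]=1,scc[5]=4,scc[6]=1)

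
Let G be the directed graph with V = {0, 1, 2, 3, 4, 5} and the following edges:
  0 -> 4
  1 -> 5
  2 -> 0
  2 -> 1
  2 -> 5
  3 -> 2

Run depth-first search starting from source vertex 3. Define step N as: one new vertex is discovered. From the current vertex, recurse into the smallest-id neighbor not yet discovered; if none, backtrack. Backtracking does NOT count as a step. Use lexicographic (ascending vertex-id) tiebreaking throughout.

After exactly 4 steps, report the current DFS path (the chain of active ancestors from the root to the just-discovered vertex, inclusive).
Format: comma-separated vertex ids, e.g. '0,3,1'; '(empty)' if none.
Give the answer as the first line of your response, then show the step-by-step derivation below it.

3,2,0,4

step 1: discover 3; path=3; order=3
step 2: discover 2; path=3>2; order=3,2
step 3: discover 0; path=3>2>0; order=3,2,0
step 4: discover 4; path=3>2>0>4; order=3,2,0,4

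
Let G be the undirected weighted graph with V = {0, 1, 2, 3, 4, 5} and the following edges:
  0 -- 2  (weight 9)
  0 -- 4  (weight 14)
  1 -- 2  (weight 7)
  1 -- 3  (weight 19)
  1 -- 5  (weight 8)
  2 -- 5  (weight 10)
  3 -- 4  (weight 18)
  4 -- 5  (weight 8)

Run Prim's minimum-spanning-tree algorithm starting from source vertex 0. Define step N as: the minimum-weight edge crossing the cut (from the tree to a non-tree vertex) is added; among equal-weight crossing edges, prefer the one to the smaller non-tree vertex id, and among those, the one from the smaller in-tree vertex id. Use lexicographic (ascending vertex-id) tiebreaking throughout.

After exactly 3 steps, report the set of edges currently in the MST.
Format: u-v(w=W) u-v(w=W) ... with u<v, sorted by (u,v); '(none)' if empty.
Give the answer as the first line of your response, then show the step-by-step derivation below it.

0-2(w=9) 1-2(w=7) 1-5(w=8)

step 1: add edge 0-2 (w=9); MST = {0-2(w=9)}
step 2: add edge 1-2 (w=7); MST = {0-2(w=9) 1-2(w=7)}
step 3: add edge 1-5 (w=8); MST = {0-2(w=9) 1-2(w=7) 1-5(w=8)}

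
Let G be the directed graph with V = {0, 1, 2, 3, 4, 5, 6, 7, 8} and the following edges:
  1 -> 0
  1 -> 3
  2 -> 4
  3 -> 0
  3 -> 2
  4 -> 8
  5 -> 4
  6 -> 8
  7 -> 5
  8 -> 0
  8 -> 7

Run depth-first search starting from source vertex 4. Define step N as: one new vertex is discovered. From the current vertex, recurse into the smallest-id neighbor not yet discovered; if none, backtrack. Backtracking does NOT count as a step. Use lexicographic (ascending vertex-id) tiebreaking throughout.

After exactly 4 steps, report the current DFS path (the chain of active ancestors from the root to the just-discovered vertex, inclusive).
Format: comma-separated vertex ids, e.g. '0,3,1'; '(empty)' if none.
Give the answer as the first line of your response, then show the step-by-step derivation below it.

4,8,7

step 1: discover 4; path=4; order=4
step 2: discover 8; path=4>8; order=4,8
step 3: discover 0; path=4>8>0; order=4,8,0
step 4: discover 7; path=4>8>7; order=4,8,0,7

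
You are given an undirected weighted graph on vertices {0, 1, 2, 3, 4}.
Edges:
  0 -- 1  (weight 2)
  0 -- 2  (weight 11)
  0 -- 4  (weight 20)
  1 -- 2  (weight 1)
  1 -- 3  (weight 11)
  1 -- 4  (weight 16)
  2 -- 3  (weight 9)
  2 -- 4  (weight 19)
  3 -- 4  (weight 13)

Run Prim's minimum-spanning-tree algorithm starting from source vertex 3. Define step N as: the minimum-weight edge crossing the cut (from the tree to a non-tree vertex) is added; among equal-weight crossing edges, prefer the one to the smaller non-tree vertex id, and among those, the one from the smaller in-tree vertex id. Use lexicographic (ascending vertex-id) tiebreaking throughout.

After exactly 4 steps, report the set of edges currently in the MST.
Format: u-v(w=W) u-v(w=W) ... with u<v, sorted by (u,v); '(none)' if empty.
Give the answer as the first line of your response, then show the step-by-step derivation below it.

0-1(w=2) 1-2(w=1) 2-3(w=9) 3-4(w=13)

step 1: add edge 2-3 (w=9); MST = {2-3(w=9)}
step 2: add edge 1-2 (w=1); MST = {1-2(w=1) 2-3(w=9)}
step 3: add edge 0-1 (w=2); MST = {0-1(w=2) 1-2(w=1) 2-3(w=9)}
step 4: add edge 3-4 (w=13); MST = {0-1(w=2) 1-2(w=1) 2-3(w=9) 3-4(w=13)}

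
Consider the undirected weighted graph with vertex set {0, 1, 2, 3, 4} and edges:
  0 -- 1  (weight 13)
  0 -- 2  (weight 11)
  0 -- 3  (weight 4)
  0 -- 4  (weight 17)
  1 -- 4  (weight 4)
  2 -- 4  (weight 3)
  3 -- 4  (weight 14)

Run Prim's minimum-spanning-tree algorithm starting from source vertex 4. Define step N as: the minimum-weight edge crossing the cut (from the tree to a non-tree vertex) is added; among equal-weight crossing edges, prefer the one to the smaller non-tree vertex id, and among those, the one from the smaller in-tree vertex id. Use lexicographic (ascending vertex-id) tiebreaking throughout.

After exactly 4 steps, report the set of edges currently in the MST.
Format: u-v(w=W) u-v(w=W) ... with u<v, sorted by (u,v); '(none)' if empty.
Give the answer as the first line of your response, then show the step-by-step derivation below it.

0-2(w=11) 0-3(w=4) 1-4(w=4) 2-4(w=3)

step 1: add edge 2-4 (w=3); MST = {2-4(w=3)}
step 2: add edge 1-4 (w=4); MST = {1-4(w=4) 2-4(w=3)}
step 3: add edge 0-2 (w=11); MST = {0-2(w=11) 1-4(w=4) 2-4(w=3)}
step 4: add edge 0-3 (w=4); MST = {0-2(w=11) 0-3(w=4) 1-4(w=4) 2-4(w=3)}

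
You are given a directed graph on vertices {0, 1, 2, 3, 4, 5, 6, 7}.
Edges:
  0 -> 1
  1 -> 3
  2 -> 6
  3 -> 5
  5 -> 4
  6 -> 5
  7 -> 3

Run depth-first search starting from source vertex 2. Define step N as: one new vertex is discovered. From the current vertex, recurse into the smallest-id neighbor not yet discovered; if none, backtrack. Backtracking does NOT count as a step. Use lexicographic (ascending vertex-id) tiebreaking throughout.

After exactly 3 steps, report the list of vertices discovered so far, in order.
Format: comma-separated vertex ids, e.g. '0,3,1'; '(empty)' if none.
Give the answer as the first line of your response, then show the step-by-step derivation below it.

2,6,5

step 1: discover 2; path=2; order=2
step 2: discover 6; path=2>6; order=2,6
step 3: discover 5; path=2>6>5; order=2,6,5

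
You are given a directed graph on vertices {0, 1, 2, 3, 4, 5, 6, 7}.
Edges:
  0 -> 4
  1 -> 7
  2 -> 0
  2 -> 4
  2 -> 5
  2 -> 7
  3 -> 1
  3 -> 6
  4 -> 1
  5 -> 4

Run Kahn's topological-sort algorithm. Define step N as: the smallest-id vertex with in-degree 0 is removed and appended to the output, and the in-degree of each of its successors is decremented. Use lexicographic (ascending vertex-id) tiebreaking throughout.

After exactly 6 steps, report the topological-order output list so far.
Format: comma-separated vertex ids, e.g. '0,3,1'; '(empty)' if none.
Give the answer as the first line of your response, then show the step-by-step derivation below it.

2,0,3,5,4,1

step 1: output 2; order=[2]; indeg=(0,2,0,0,2,0,1,1)
step 2: output 0; order=[2,0]; indeg=(0,2,0,0,1,0,1,1)
step 3: output 3; order=[2,0,3]; indeg=(0,1,0,0,1,0,0,1)
step 4: output 5; order=[2,0,3,5]; indeg=(0,1,0,0,0,0,0,1)
step 5: output 4; order=[2,0,3,5,4]; indeg=(0,0,0,0,0,0,0,1)
step 6: output 1; order=[2,0,3,5,4,1]; indeg=(0,0,0,0,0,0,0,0)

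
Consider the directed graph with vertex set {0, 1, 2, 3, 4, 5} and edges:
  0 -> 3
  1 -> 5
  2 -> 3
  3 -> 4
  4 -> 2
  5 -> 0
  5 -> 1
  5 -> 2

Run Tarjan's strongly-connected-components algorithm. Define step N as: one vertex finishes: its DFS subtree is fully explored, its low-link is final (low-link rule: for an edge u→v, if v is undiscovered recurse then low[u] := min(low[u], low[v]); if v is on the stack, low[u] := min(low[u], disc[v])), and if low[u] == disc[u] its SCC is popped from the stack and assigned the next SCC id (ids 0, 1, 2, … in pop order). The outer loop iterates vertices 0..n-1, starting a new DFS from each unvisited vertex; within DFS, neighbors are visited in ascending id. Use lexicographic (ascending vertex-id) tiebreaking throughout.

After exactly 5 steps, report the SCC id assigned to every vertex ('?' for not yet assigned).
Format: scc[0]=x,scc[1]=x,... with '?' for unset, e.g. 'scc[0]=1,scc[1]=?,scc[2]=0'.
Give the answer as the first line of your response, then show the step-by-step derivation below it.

scc[0]=1,scc[1]=?,scc[2]=0,scc[3]=0,scc[4]=0,scc[5]=?

step 1: low=(low[0]=0,low[1]=?,low[2]=1,low[3]=1,low[4]=2,low[5]=?); scc=(scc[0]=?,scc[1]=?,scc[2]=?,scc[3]=?,scc[4]=?,scc[5]=?)
step 2: low=(low[0]=0,low[1]=?,low[2]=1,low[3]=1,low[4]=1,low[5]=?); scc=(scc[0]=?,scc[1]=?,scc[2]=?,scc[3]=?,scc[4]=?,scc[5]=?)
step 3: low=(low[0]=0,low[1]=?,low[2]=1,low[3]=1,low[4]=1,low[5]=?); scc=(scc[0]=?,scc[1]=?,scc[2]=0,scc[3]=0,scc[4]=0,scc[5]=?)
step 4: low=(low[0]=0,low[1]=?,low[2]=1,low[3]=1,low[4]=1,low[5]=?); scc=(scc[0]=1,scc[1]=?,scc[2]=0,scc[3]=0,scc[4]=0,scc[5]=?)
step 5: low=(low[0]=0,low[1]=4,low[2]=1,low[3]=1,low[4]=1,low[5]=4); scc=(scc[0]=1,scc[1]=?,scc[2]=0,scc[3]=0,scc[4]=0,scc[5]=?)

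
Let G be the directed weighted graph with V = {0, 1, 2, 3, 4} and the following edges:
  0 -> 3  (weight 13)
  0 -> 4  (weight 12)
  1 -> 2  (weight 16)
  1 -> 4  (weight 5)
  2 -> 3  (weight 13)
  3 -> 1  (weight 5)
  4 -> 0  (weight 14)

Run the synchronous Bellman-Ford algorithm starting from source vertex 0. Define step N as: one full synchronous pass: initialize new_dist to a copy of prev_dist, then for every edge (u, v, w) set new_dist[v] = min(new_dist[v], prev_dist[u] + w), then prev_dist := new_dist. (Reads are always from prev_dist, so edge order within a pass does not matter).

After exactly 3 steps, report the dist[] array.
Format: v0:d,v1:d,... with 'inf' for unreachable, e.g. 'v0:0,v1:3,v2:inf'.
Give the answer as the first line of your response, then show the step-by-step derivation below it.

v0:0,v1:18,v2:34,v3:13,v4:12

step 1: dist = v0:0,v1:inf,v2:inf,v3:13,v4:12
step 2: dist = v0:0,v1:18,v2:inf,v3:13,v4:12
step 3: dist = v0:0,v1:18,v2:34,v3:13,v4:12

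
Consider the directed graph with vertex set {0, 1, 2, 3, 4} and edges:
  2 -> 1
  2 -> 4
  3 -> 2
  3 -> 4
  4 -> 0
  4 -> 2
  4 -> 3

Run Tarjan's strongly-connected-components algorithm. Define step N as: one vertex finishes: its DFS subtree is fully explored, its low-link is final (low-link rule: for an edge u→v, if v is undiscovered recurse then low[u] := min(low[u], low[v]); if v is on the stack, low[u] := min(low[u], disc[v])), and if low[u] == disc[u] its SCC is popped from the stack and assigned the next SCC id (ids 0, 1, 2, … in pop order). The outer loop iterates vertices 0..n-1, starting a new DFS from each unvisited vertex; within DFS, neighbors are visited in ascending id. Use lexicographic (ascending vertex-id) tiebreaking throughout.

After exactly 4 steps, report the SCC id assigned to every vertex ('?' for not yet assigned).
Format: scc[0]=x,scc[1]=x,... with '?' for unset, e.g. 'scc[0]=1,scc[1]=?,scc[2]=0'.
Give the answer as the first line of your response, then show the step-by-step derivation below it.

scc[0]=0,scc[1]=1,scc[2]=?,scc[3]=?,scc[4]=?

step 1: low=(low[0]=0,low[1]=?,low[2]=?,low[3]=?,low[4]=?); scc=(scc[0]=0,scc[1]=?,scc[2]=?,scc[3]=?,scc[4]=?)
step 2: low=(low[0]=0,low[1]=1,low[2]=?,low[3]=?,low[4]=?); scc=(scc[0]=0,scc[1]=1,scc[2]=?,scc[3]=?,scc[4]=?)
step 3: low=(low[0]=0,low[1]=1,low[2]=2,low[3]=2,low[4]=2); scc=(scc[0]=0,scc[1]=1,scc[2]=?,scc[3]=?,scc[4]=?)
step 4: low=(low[0]=0,low[1]=1,low[2]=2,low[3]=2,low[4]=2); scc=(scc[0]=0,scc[1]=1,scc[2]=?,scc[3]=?,scc[4]=?)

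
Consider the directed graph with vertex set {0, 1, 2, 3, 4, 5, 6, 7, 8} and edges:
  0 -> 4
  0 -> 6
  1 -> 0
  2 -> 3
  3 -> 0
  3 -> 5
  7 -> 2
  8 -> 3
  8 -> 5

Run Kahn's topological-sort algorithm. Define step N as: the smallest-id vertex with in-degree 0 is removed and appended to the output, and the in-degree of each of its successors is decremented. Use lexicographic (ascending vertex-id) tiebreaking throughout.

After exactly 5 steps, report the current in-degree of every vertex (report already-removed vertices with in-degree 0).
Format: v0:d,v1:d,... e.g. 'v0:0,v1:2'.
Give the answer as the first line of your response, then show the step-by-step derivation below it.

v0:0,v1:0,v2:0,v3:0,v4:1,v5:0,v6:1,v7:0,v8:0

step 1: output 1; order=[1]; indeg=(1,0,1,2,1,2,1,0,0)
step 2: output 7; order=[1,7]; indeg=(1,0,0,2,1,2,1,0,0)
step 3: output 2; order=[1,7,2]; indeg=(1,0,0,1,1,2,1,0,0)
step 4: output 8; order=[1,7,2,8]; indeg=(1,0,0,0,1,1,1,0,0)
step 5: output 3; order=[1,7,2,8,3]; indeg=(0,0,0,0,1,0,1,0,0)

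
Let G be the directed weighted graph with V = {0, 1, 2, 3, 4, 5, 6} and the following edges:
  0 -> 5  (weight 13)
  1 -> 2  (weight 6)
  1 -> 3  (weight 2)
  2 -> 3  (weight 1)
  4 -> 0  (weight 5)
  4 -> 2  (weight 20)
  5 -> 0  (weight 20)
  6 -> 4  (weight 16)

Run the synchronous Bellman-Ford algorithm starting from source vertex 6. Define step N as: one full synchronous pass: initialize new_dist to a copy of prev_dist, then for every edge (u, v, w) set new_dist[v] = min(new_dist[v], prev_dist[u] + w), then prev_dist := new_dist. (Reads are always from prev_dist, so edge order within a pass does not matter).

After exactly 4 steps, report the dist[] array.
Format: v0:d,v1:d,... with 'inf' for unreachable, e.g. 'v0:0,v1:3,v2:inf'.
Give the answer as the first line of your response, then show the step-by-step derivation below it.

v0:21,v1:inf,v2:36,v3:37,v4:16,v5:34,v6:0

step 1: dist = v0:inf,v1:inf,v2:inf,v3:inf,v4:16,v5:inf,v6:0
step 2: dist = v0:21,v1:inf,v2:36,v3:inf,v4:16,v5:inf,v6:0
step 3: dist = v0:21,v1:inf,v2:36,v3:37,v4:16,v5:34,v6:0
step 4: dist = v0:21,v1:inf,v2:36,v3:37,v4:16,v5:34,v6:0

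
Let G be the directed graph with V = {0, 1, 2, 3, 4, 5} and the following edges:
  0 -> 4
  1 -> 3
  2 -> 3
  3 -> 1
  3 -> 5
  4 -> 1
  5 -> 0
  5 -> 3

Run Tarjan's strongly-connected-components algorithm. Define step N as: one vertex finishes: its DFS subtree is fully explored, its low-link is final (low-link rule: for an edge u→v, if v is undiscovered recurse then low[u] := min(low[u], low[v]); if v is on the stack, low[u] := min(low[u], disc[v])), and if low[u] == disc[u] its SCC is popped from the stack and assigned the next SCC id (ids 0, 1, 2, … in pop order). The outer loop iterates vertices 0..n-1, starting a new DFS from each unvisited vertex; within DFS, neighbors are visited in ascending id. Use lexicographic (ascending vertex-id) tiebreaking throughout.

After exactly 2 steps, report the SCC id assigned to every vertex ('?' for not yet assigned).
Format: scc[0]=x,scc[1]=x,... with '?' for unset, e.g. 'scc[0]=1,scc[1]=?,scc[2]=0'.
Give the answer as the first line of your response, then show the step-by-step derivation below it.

scc[0]=?,scc[1]=?,scc[2]=?,scc[3]=?,scc[4]=?,scc[5]=?

step 1: low=(low[0]=0,low[1]=2,low[2]=?,low[3]=2,low[4]=1,low[5]=0); scc=(scc[0]=?,scc[1]=?,scc[2]=?,scc[3]=?,scc[4]=?,scc[5]=?)
step 2: low=(low[0]=0,low[1]=2,low[2]=?,low[3]=0,low[4]=1,low[5]=0); scc=(scc[0]=?,scc[1]=?,scc[2]=?,scc[3]=?,scc[4]=?,scc[5]=?)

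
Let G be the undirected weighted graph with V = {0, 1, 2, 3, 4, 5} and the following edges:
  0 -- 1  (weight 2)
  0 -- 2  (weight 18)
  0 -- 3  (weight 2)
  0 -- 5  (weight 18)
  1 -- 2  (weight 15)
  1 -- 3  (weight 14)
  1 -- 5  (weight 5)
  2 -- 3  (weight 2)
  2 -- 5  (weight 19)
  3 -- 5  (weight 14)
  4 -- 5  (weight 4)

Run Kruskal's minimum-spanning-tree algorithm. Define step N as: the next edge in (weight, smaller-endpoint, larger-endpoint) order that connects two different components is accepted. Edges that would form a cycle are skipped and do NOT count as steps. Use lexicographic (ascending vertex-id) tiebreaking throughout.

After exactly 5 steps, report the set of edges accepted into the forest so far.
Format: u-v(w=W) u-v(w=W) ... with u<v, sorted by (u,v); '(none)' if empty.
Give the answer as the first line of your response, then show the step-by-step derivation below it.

0-1(w=2) 0-3(w=2) 1-5(w=5) 2-3(w=2) 4-5(w=4)

step 1: add edge 0-1 (w=2); MST = {0-1(w=2)}
step 2: add edge 0-3 (w=2); MST = {0-1(w=2) 0-3(w=2)}
step 3: add edge 2-3 (w=2); MST = {0-1(w=2) 0-3(w=2) 2-3(w=2)}
step 4: add edge 4-5 (w=4); MST = {0-1(w=2) 0-3(w=2) 2-3(w=2) 4-5(w=4)}
step 5: add edge 1-5 (w=5); MST = {0-1(w=2) 0-3(w=2) 1-5(w=5) 2-3(w=2) 4-5(w=4)}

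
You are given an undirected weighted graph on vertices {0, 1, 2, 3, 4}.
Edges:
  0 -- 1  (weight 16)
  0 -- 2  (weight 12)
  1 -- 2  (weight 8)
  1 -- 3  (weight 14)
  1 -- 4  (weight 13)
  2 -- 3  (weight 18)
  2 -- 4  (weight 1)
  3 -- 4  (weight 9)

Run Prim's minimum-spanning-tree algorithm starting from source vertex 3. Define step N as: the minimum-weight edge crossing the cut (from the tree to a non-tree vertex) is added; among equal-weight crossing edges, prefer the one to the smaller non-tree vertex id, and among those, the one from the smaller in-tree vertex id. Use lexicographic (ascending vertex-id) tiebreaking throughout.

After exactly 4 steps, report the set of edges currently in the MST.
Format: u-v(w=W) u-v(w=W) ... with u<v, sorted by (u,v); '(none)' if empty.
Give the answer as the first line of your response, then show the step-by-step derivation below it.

0-2(w=12) 1-2(w=8) 2-4(w=1) 3-4(w=9)

step 1: add edge 3-4 (w=9); MST = {3-4(w=9)}
step 2: add edge 2-4 (w=1); MST = {2-4(w=1) 3-4(w=9)}
step 3: add edge 1-2 (w=8); MST = {1-2(w=8) 2-4(w=1) 3-4(w=9)}
step 4: add edge 0-2 (w=12); MST = {0-2(w=12) 1-2(w=8) 2-4(w=1) 3-4(w=9)}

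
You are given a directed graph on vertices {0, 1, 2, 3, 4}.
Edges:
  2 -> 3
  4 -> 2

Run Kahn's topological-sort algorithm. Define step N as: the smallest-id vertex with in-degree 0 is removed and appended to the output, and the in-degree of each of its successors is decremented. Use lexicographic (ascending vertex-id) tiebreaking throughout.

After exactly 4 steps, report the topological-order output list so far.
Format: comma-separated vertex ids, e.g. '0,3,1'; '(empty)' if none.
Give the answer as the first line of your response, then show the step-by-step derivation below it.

0,1,4,2

step 1: output 0; order=[0]; indeg=(0,0,1,1,0)
step 2: output 1; order=[0,1]; indeg=(0,0,1,1,0)
step 3: output 4; order=[0,1,4]; indeg=(0,0,0,1,0)
step 4: output 2; order=[0,1,4,2]; indeg=(0,0,0,0,0)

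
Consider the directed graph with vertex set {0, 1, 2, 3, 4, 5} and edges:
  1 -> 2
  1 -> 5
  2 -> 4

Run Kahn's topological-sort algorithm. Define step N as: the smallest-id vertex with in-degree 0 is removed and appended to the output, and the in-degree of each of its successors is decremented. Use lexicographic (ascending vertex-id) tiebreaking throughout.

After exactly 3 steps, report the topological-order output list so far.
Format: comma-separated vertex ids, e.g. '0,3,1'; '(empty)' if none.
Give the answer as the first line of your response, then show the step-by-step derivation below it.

0,1,2

step 1: output 0; order=[0]; indeg=(0,0,1,0,1,1)
step 2: output 1; order=[0,1]; indeg=(0,0,0,0,1,0)
step 3: output 2; order=[0,1,2]; indeg=(0,0,0,0,0,0)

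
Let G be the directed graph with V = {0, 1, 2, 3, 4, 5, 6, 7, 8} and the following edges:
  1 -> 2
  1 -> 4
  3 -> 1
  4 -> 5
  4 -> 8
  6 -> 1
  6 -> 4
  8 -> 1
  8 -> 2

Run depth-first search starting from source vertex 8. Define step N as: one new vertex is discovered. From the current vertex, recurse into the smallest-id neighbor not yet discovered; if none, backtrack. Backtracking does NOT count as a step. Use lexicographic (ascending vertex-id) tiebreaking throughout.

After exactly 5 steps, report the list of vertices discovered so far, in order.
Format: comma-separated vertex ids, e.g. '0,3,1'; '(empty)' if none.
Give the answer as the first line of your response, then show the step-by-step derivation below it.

8,1,2,4,5

step 1: discover 8; path=8; order=8
step 2: discover 1; path=8>1; order=8,1
step 3: discover 2; path=8>1>2; order=8,1,2
step 4: discover 4; path=8>1>4; order=8,1,2,4
step 5: discover 5; path=8>1>4>5; order=8,1,2,4,5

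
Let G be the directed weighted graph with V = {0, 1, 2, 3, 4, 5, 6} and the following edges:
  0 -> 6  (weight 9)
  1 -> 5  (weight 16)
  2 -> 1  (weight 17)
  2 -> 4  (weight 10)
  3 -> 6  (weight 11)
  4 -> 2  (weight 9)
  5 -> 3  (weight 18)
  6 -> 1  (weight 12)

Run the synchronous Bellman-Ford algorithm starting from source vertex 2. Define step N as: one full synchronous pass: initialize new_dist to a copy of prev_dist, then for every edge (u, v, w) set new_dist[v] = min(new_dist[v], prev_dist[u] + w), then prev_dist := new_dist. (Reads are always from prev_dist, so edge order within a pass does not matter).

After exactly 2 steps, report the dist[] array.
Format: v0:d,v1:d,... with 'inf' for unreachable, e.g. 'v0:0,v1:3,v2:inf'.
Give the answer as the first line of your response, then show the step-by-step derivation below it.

v0:inf,v1:17,v2:0,v3:inf,v4:10,v5:33,v6:inf

step 1: dist = v0:inf,v1:17,v2:0,v3:inf,v4:10,v5:inf,v6:inf
step 2: dist = v0:inf,v1:17,v2:0,v3:inf,v4:10,v5:33,v6:inf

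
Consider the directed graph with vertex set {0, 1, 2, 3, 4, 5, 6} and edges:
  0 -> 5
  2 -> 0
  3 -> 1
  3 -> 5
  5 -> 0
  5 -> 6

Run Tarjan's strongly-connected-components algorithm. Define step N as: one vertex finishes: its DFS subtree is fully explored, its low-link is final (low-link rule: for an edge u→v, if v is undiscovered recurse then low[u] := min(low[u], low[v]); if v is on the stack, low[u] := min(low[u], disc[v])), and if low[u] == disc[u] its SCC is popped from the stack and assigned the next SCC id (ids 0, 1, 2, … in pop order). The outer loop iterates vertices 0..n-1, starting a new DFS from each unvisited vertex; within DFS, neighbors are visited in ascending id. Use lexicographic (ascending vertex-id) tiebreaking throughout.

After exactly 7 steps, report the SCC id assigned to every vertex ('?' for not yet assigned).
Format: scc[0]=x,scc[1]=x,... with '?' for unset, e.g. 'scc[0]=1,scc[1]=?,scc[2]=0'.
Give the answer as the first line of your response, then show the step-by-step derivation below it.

scc[0]=1,scc[1]=2,scc[2]=3,scc[3]=4,scc[4]=5,scc[5]=1,scc[6]=0

step 1: low=(low[0]=0,low[1]=?,low[2]=?,low[3]=?,low[4]=?,low[5]=0,low[6]=2); scc=(scc[0]=?,scc[1]=?,scc[2]=?,scc[3]=?,scc[4]=?,scc[5]=?,scc[6]=0)
step 2: low=(low[0]=0,low[1]=?,low[2]=?,low[3]=?,low[4]=?,low[5]=0,low[6]=2); scc=(scc[0]=?,scc[1]=?,scc[2]=?,scc[3]=?,scc[4]=?,scc[5]=?,scc[6]=0)
step 3: low=(low[0]=0,low[1]=?,low[2]=?,low[3]=?,low[4]=?,low[5]=0,low[6]=2); scc=(scc[0]=1,scc[1]=?,scc[2]=?,scc[3]=?,scc[4]=?,scc[5]=1,scc[6]=0)
step 4: low=(low[0]=0,low[1]=3,low[2]=?,low[3]=?,low[4]=?,low[5]=0,low[6]=2); scc=(scc[0]=1,scc[1]=2,scc[2]=?,scc[3]=?,scc[4]=?,scc[5]=1,scc[6]=0)
step 5: low=(low[0]=0,low[1]=3,low[2]=4,low[3]=?,low[4]=?,low[5]=0,low[6]=2); scc=(scc[0]=1,scc[1]=2,scc[2]=3,scc[3]=?,scc[4]=?,scc[5]=1,scc[6]=0)
step 6: low=(low[0]=0,low[1]=3,low[2]=4,low[3]=5,low[4]=?,low[5]=0,low[6]=2); scc=(scc[0]=1,scc[1]=2,scc[2]=3,scc[3]=4,scc[4]=?,scc[5]=1,scc[6]=0)
step 7: low=(low[0]=0,low[1]=3,low[2]=4,low[3]=5,low[4]=6,low[5]=0,low[6]=2); scc=(scc[0]=1,scc[1]=2,scc[2]=3,scc[3]=4,scc[4]=5,scc[5]=1,scc[6]=0)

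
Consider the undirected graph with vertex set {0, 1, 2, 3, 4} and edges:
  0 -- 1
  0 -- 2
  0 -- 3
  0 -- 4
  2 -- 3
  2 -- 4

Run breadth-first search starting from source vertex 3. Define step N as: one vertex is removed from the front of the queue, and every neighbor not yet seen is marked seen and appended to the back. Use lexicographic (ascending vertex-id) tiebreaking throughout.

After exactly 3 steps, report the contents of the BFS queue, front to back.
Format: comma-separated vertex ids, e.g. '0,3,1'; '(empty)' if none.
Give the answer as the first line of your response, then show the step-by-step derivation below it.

1,4

step 1: dequeue 3; queue=[0,2]; order=3
step 2: dequeue 0; queue=[2,1,4]; order=3,0
step 3: dequeue 2; queue=[1,4]; order=3,0,2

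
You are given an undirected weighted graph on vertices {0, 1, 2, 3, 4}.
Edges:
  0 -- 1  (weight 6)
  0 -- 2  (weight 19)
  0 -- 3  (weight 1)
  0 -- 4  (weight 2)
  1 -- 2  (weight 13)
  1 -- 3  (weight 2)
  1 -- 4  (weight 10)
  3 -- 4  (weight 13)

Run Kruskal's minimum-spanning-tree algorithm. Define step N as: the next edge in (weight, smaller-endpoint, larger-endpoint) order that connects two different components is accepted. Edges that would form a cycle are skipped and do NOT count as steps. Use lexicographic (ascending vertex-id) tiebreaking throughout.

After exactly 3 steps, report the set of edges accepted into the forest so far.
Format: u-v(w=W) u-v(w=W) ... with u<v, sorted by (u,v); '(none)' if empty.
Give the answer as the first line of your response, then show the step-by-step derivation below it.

0-3(w=1) 0-4(w=2) 1-3(w=2)

step 1: add edge 0-3 (w=1); MST = {0-3(w=1)}
step 2: add edge 0-4 (w=2); MST = {0-3(w=1) 0-4(w=2)}
step 3: add edge 1-3 (w=2); MST = {0-3(w=1) 0-4(w=2) 1-3(w=2)}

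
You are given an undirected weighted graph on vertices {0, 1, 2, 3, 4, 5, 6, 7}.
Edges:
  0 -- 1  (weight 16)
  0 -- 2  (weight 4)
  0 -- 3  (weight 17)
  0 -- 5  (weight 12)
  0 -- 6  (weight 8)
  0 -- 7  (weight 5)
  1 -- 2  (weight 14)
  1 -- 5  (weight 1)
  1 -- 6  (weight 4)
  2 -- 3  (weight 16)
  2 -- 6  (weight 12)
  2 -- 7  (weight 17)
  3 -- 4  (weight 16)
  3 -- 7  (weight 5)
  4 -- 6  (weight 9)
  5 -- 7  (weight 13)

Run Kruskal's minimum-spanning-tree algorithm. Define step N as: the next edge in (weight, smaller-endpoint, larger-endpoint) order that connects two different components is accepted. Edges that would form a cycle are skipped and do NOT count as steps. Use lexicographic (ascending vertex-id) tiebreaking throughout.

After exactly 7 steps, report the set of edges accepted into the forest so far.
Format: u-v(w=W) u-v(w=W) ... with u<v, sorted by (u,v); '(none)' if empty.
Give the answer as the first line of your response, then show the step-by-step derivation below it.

0-2(w=4) 0-6(w=8) 0-7(w=5) 1-5(w=1) 1-6(w=4) 3-7(w=5) 4-6(w=9)

step 1: add edge 1-5 (w=1); MST = {1-5(w=1)}
step 2: add edge 0-2 (w=4); MST = {0-2(w=4) 1-5(w=1)}
step 3: add edge 1-6 (w=4); MST = {0-2(w=4) 1-5(w=1) 1-6(w=4)}
step 4: add edge 0-7 (w=5); MST = {0-2(w=4) 0-7(w=5) 1-5(w=1) 1-6(w=4)}
step 5: add edge 3-7 (w=5); MST = {0-2(w=4) 0-7(w=5) 1-5(w=1) 1-6(w=4) 3-7(w=5)}
step 6: add edge 0-6 (w=8); MST = {0-2(w=4) 0-6(w=8) 0-7(w=5) 1-5(w=1) 1-6(w=4) 3-7(w=5)}
step 7: add edge 4-6 (w=9); MST = {0-2(w=4) 0-6(w=8) 0-7(w=5) 1-5(w=1) 1-6(w=4) 3-7(w=5) 4-6(w=9)}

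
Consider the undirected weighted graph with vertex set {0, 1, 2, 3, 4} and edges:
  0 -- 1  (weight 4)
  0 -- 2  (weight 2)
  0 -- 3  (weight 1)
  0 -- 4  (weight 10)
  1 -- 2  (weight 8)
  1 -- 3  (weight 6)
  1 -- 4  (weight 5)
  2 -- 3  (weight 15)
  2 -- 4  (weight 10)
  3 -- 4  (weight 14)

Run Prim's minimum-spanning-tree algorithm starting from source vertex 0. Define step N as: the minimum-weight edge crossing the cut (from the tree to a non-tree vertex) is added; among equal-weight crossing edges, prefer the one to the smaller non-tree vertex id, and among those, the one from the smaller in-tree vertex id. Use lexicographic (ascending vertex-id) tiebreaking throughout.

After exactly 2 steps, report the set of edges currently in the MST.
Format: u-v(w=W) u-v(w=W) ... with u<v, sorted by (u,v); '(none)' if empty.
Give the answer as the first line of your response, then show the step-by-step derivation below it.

0-2(w=2) 0-3(w=1)

step 1: add edge 0-3 (w=1); MST = {0-3(w=1)}
step 2: add edge 0-2 (w=2); MST = {0-2(w=2) 0-3(w=1)}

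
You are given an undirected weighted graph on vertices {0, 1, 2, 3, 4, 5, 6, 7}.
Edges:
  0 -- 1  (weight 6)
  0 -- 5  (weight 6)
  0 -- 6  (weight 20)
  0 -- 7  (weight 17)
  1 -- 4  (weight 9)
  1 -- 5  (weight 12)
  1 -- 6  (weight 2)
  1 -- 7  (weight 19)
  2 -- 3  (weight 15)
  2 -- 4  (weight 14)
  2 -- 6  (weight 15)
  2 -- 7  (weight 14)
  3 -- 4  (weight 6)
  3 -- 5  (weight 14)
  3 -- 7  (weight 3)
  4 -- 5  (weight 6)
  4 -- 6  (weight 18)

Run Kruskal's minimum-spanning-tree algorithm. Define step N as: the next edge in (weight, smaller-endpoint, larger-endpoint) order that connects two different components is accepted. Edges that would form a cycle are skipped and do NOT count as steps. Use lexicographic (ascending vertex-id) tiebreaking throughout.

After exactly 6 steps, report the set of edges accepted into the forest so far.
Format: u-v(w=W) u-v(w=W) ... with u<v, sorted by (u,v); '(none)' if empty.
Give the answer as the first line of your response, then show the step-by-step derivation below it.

0-1(w=6) 0-5(w=6) 1-6(w=2) 3-4(w=6) 3-7(w=3) 4-5(w=6)

step 1: add edge 1-6 (w=2); MST = {1-6(w=2)}
step 2: add edge 3-7 (w=3); MST = {1-6(w=2) 3-7(w=3)}
step 3: add edge 0-1 (w=6); MST = {0-1(w=6) 1-6(w=2) 3-7(w=3)}
step 4: add edge 0-5 (w=6); MST = {0-1(w=6) 0-5(w=6) 1-6(w=2) 3-7(w=3)}
step 5: add edge 3-4 (w=6); MST = {0-1(w=6) 0-5(w=6) 1-6(w=2) 3-4(w=6) 3-7(w=3)}
step 6: add edge 4-5 (w=6); MST = {0-1(w=6) 0-5(w=6) 1-6(w=2) 3-4(w=6) 3-7(w=3) 4-5(w=6)}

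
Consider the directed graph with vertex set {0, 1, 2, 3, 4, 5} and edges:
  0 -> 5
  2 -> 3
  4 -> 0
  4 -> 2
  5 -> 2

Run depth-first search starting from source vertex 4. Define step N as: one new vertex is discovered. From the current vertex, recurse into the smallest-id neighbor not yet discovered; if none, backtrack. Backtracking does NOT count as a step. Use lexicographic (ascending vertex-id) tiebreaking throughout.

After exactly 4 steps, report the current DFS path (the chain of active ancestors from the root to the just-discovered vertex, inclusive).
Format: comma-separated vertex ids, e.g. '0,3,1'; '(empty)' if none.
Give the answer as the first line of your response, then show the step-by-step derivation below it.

4,0,5,2

step 1: discover 4; path=4; order=4
step 2: discover 0; path=4>0; order=4,0
step 3: discover 5; path=4>0>5; order=4,0,5
step 4: discover 2; path=4>0>5>2; order=4,0,5,2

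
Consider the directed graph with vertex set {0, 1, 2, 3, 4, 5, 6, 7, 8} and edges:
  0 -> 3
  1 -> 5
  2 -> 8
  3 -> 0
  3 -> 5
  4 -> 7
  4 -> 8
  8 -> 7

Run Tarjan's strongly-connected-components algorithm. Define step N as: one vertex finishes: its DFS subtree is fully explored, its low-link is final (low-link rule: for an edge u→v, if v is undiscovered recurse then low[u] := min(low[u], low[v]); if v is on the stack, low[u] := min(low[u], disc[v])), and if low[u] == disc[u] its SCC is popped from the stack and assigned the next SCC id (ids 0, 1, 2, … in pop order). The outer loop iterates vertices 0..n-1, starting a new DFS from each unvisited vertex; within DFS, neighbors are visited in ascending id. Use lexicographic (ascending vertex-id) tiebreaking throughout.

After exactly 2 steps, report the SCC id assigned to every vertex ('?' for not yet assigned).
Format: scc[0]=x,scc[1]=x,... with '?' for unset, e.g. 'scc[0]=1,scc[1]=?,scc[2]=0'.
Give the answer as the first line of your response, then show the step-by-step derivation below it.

scc[0]=?,scc[1]=?,scc[2]=?,scc[3]=?,scc[4]=?,scc[5]=0,scc[6]=?,scc[7]=?,scc[8]=?

step 1: low=(low[0]=0,low[1]=?,low[2]=?,low[3]=0,low[4]=?,low[5]=2,low[6]=?,low[7]=?,low[8]=?); scc=(scc[0]=?,scc[1]=?,scc[2]=?,scc[3]=?,scc[4]=?,scc[5]=0,scc[6]=?,scc[7]=?,scc[8]=?)
step 2: low=(low[0]=0,low[1]=?,low[2]=?,low[3]=0,low[4]=?,low[5]=2,low[6]=?,low[7]=?,low[8]=?); scc=(scc[0]=?,scc[1]=?,scc[2]=?,scc[3]=?,scc[4]=?,scc[5]=0,scc[6]=?,scc[7]=?,scc[8]=?)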